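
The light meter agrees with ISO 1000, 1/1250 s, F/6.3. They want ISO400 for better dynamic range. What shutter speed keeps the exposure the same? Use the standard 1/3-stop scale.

1/500s

ISO: 1000 → 800 → 640 → 500 → 400 — 1 1/3 stops lower (darker).
Need 1 1/3 stops brighter from the shutter speed: 1/1250 → 1/1000 → 1/800 → 1/640 → 1/500.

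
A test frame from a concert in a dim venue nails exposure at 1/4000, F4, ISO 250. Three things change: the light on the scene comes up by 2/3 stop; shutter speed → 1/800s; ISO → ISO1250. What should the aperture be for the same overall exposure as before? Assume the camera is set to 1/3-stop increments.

f/25

Scene light: 2/3 stop brighter.
Shutter speed: 1/4000 → 1/3200 → 1/2500 → 1/2000 → 1/1600 → 1/1250 → 1/1000 → 1/800 — 2 1/3 stops slower (brighter).
ISO: 250 → 320 → 400 → 500 → 640 → 800 → 1000 → 1250 — 2 1/3 stops raised (brighter).
Net so far: 5 1/3 stops brighter. Aperture: f/4 → f/4.5 → f/5 → f/5.6 → f/6.3 → f/7.1 → f/8 → f/9 → f/10 → f/11 → f/13 → f/14 → f/16 → f/18 → f/20 → f/22 → f/25.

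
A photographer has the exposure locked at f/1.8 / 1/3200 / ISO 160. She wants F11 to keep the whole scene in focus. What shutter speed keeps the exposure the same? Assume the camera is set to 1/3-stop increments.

Aperture: f/1.8 → f/2 → f/2.2 → f/2.5 → f/2.8 → f/3.2 → f/3.5 → f/4 → f/4.5 → f/5 → f/5.6 → f/6.3 → f/7.1 → f/8 → f/9 → f/10 → f/11 — 5 1/3 stops narrower (darker).
Need 5 1/3 stops brighter from the shutter speed: 1/3200 → 1/2500 → 1/2000 → 1/1600 → 1/1250 → 1/1000 → 1/800 → 1/640 → 1/500 → 1/400 → 1/320 → 1/250 → 1/200 → 1/160 → 1/125 → 1/100 → 1/80.

1/80s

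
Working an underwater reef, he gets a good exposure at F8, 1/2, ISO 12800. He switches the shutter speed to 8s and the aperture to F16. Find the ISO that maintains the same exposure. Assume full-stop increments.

Shutter speed: 1/2 → 1 → 2 → 4 → 8 — 4 stops longer (brighter).
Aperture: f/8 → f/11 → f/16 — 2 stops stopped down (darker).
Net change so far: 2 stops brighter. Offset with the ISO: 12800 → 6400 → 3200.

ISO 3200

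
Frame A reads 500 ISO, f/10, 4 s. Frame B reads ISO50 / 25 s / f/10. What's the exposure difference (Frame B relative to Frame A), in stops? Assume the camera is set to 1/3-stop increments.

Aperture: unchanged.
Shutter speed: 4 → 5 → 6 → 8 → 10 → 13 → 15 → 20 → 25 — 2 2/3 stops longer (brighter).
ISO: 500 → 400 → 320 → 250 → 200 → 160 → 125 → 100 → 80 → 64 → 50 — 3 1/3 stops lower (darker).
Net: +2 2/3 −3 1/3 = −2/3 stops.

2/3 stop darker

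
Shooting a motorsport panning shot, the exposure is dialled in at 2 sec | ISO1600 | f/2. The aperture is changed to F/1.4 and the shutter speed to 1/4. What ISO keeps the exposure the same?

ISO 6400

Aperture: f/2 → f/1.4 — 1 stop wider (brighter).
Shutter speed: 2 → 1 → 1/2 → 1/4 — 3 stops shorter (darker).
Net change so far: 2 stops darker. Offset with the ISO: 1600 → 3200 → 6400.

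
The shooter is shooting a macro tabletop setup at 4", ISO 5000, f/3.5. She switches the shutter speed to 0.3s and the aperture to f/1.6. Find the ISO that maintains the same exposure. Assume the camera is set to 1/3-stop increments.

Shutter speed: 4 → 3.2 → 2.5 → 2 → 1.6 → 1.3 → 1 → 0.8 → 0.6 → 0.5 → 0.4 → 0.3 — 3 2/3 stops faster (darker).
Aperture: f/3.5 → f/3.2 → f/2.8 → f/2.5 → f/2.2 → f/2 → f/1.8 → f/1.6 — 2 1/3 stops opened up (brighter).
Net change so far: 1 1/3 stops darker. Offset with the ISO: 5000 → 6400 → 8000 → 10000 → 12800.

ISO 12800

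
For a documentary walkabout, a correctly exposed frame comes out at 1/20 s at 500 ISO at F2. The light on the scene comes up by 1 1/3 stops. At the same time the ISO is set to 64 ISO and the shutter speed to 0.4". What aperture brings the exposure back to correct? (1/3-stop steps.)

Scene light: 1 1/3 stops brighter.
ISO: 500 → 400 → 320 → 250 → 200 → 160 → 125 → 100 → 80 → 64 — 3 stops lower (darker).
Shutter speed: 1/20 → 1/15 → 1/13 → 1/10 → 1/8 → 1/6 → 1/5 → 1/4 → 0.3 → 0.4 — 3 stops slower (brighter).
Net so far: 1 1/3 stops brighter. Aperture: f/2 → f/2.2 → f/2.5 → f/2.8 → f/3.2.

f/3.2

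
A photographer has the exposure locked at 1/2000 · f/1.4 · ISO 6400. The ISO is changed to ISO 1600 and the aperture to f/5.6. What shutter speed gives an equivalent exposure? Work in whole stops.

1/30s

ISO: 6400 → 3200 → 1600 — 2 stops lower (darker).
Aperture: f/1.4 → f/2 → f/2.8 → f/4 → f/5.6 — 4 stops narrower (darker).
Net change so far: 6 stops darker. Offset with the shutter speed: 1/2000 → 1/1000 → 1/500 → 1/250 → 1/125 → 1/60 → 1/30.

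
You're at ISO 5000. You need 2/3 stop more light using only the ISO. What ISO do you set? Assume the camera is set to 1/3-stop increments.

ISO 8000

ISO: 5000 → 6400 → 8000 — 2/3 stop raised (brighter).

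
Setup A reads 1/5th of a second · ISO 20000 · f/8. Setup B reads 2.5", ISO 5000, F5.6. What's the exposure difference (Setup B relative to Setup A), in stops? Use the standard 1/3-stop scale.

2 2/3 stops brighter

Aperture: f/8 → f/7.1 → f/6.3 → f/5.6 — 1 stop larger aperture (brighter).
Shutter speed: 1/5 → 1/4 → 0.3 → 0.4 → 0.5 → 0.6 → 0.8 → 1 → 1.3 → 1.6 → 2 → 2.5 — 3 2/3 stops slower (brighter).
ISO: 20000 → 16000 → 12800 → 10000 → 8000 → 6400 → 5000 — 2 stops dropped (darker).
Net: +1 +3 2/3 −2 = +2 2/3 stops.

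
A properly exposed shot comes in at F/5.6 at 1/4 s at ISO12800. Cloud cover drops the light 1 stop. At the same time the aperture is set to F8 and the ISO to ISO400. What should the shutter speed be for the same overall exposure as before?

Scene light: 1 stop darker.
Aperture: f/5.6 → f/8 — 1 stop narrower (darker).
ISO: 12800 → 6400 → 3200 → 1600 → 800 → 400 — 5 stops dropped (darker).
Net so far: 7 stops darker. Shutter speed: 1/4 → 1/2 → 1 → 2 → 4 → 8 → 15 → 30.

30 s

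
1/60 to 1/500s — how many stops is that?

3 stops

1/60 → 1/125 → 1/250 → 1/500 — count the steps: 3 stops.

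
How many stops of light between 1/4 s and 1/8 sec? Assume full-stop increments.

1/4 → 1/8 — count the steps: 1 stop.

1 stop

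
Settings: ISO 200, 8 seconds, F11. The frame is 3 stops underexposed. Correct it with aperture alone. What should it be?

Underexposed by 3 stops → need 3 stops brighter.
Aperture: f/11 → f/8 → f/5.6 → f/4.

f/4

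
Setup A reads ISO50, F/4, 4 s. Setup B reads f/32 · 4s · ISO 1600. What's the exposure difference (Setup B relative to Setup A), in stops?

Aperture: f/4 → f/5.6 → f/8 → f/11 → f/16 → f/22 → f/32 — 6 stops stopped down (darker).
Shutter speed: unchanged.
ISO: 50 → 100 → 200 → 400 → 800 → 1600 — 5 stops raised (brighter).
Net: −6 +5 = −1 stop.

1 stop darker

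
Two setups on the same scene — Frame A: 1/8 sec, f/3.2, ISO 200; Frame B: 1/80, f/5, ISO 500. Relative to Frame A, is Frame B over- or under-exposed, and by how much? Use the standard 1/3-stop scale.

Aperture: f/3.2 → f/3.5 → f/4 → f/4.5 → f/5 — 1 1/3 stops stopped down (darker).
Shutter speed: 1/8 → 1/10 → 1/13 → 1/15 → 1/20 → 1/25 → 1/30 → 1/40 → 1/50 → 1/60 → 1/80 — 3 1/3 stops shorter (darker).
ISO: 200 → 250 → 320 → 400 → 500 — 1 1/3 stops higher (brighter).
Net: −1 1/3 −3 1/3 +1 1/3 = −3 1/3 stops.

3 1/3 stops darker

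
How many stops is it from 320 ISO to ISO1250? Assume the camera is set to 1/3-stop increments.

2 stops

320 → 400 → 500 → 640 → 800 → 1000 → 1250 — count the steps: 6 third-stops = 2 stops.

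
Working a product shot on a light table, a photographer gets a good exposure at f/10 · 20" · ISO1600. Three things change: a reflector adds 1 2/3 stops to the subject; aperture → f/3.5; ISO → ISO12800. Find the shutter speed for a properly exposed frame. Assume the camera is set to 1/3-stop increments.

Scene light: 1 2/3 stops brighter.
Aperture: f/10 → f/9 → f/8 → f/7.1 → f/6.3 → f/5.6 → f/5 → f/4.5 → f/4 → f/3.5 — 3 stops opened up (brighter).
ISO: 1600 → 2000 → 2500 → 3200 → 4000 → 5000 → 6400 → 8000 → 10000 → 12800 — 3 stops higher (brighter).
Net so far: 7 2/3 stops brighter. Shutter speed: 20 → 15 → 13 → 10 → 8 → 6 → 5 → 4 → 3.2 → 2.5 → 2 → 1.6 → 1.3 → 1 → 0.8 → 0.6 → 0.5 → 0.4 → 0.3 → 1/4 → 1/5 → 1/6 → 1/8 → 1/10.

1/10s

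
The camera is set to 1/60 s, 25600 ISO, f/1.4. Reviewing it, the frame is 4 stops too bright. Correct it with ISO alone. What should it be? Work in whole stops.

Overexposed by 4 stops → need 4 stops darker.
ISO: 25600 → 12800 → 6400 → 3200 → 1600.

ISO 1600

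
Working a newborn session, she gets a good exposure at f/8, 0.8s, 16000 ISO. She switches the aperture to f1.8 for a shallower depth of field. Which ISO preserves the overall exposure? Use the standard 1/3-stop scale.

Aperture: f/8 → f/7.1 → f/6.3 → f/5.6 → f/5 → f/4.5 → f/4 → f/3.5 → f/3.2 → f/2.8 → f/2.5 → f/2.2 → f/2 → f/1.8 — 4 1/3 stops opened up (brighter).
Need 4 1/3 stops darker from the ISO: 16000 → 12800 → 10000 → 8000 → 6400 → 5000 → 4000 → 3200 → 2500 → 2000 → 1600 → 1250 → 1000 → 800.

ISO 800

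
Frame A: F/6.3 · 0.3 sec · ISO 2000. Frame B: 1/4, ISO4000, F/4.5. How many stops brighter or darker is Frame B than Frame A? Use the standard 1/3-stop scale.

1 2/3 stops brighter

Aperture: f/6.3 → f/5.6 → f/5 → f/4.5 — 1 stop larger aperture (brighter).
Shutter speed: 0.3 → 1/4 — 1/3 stop faster (darker).
ISO: 2000 → 2500 → 3200 → 4000 — 1 stop raised (brighter).
Net: +1 −1/3 +1 = +1 2/3 stops.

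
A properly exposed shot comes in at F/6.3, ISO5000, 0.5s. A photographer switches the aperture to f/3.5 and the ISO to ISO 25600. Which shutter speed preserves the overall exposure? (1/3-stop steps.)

Aperture: f/6.3 → f/5.6 → f/5 → f/4.5 → f/4 → f/3.5 — 1 2/3 stops opened up (brighter).
ISO: 5000 → 6400 → 8000 → 10000 → 12800 → 16000 → 20000 → 25600 — 2 1/3 stops higher (brighter).
Net change so far: 4 stops brighter. Offset with the shutter speed: 0.5 → 0.4 → 0.3 → 1/4 → 1/5 → 1/6 → 1/8 → 1/10 → 1/13 → 1/15 → 1/20 → 1/25 → 1/30.

1/30s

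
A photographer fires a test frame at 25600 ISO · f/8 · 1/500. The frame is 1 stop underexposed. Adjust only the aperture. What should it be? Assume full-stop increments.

Underexposed by 1 stop → need 1 stop brighter.
Aperture: f/8 → f/5.6.

f/5.6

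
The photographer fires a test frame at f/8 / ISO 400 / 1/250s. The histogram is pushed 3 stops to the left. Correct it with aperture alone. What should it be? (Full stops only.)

f/2.8

Underexposed by 3 stops → need 3 stops brighter.
Aperture: f/8 → f/5.6 → f/4 → f/2.8.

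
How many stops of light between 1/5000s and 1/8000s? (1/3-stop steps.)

1/5000 → 1/6400 → 1/8000 — count the steps: 2 third-stops = 2/3 stop.

2/3 stop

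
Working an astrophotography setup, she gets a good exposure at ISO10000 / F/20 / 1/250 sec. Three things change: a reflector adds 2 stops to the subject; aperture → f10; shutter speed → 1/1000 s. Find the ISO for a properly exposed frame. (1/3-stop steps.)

ISO 2500

Scene light: 2 stops brighter.
Aperture: f/20 → f/18 → f/16 → f/14 → f/13 → f/11 → f/10 — 2 stops larger aperture (brighter).
Shutter speed: 1/250 → 1/320 → 1/400 → 1/500 → 1/640 → 1/800 → 1/1000 — 2 stops faster (darker).
Net so far: 2 stops brighter. ISO: 10000 → 8000 → 6400 → 5000 → 4000 → 3200 → 2500.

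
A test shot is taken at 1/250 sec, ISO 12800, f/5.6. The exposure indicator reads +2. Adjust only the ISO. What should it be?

Overexposed by 2 stops → need 2 stops darker.
ISO: 12800 → 6400 → 3200.

ISO 3200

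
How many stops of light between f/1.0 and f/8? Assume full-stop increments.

6 stops

f/1.0 → f/1.4 → f/2 → f/2.8 → f/4 → f/5.6 → f/8 — count the steps: 6 stops.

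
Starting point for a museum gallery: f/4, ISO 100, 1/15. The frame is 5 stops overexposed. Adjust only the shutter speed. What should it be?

Overexposed by 5 stops → need 5 stops darker.
Shutter speed: 1/15 → 1/30 → 1/60 → 1/125 → 1/250 → 1/500.

1/500s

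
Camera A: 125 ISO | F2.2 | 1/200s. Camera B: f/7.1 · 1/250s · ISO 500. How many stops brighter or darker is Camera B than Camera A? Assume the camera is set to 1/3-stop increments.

1 2/3 stops darker

Aperture: f/2.2 → f/2.5 → f/2.8 → f/3.2 → f/3.5 → f/4 → f/4.5 → f/5 → f/5.6 → f/6.3 → f/7.1 — 3 1/3 stops stopped down (darker).
Shutter speed: 1/200 → 1/250 — 1/3 stop shorter (darker).
ISO: 125 → 160 → 200 → 250 → 320 → 400 → 500 — 2 stops raised (brighter).
Net: −3 1/3 −1/3 +2 = −1 2/3 stops.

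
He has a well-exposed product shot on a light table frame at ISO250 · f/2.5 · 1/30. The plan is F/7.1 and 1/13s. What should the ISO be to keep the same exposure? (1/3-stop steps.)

Aperture: f/2.5 → f/2.8 → f/3.2 → f/3.5 → f/4 → f/4.5 → f/5 → f/5.6 → f/6.3 → f/7.1 — 3 stops narrower (darker).
Shutter speed: 1/30 → 1/25 → 1/20 → 1/15 → 1/13 — 1 1/3 stops longer (brighter).
Net change so far: 1 2/3 stops darker. Offset with the ISO: 250 → 320 → 400 → 500 → 640 → 800.

ISO 800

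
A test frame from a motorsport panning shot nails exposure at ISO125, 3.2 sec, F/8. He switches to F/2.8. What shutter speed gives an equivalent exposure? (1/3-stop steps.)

0.4 s

Aperture: f/8 → f/7.1 → f/6.3 → f/5.6 → f/5 → f/4.5 → f/4 → f/3.5 → f/3.2 → f/2.8 — 3 stops larger aperture (brighter).
Need 3 stops darker from the shutter speed: 3.2 → 2.5 → 2 → 1.6 → 1.3 → 1 → 0.8 → 0.6 → 0.5 → 0.4.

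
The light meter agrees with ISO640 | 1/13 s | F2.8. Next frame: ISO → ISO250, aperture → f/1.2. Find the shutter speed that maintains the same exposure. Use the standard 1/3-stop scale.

1/25s

ISO: 640 → 500 → 400 → 320 → 250 — 1 1/3 stops lower (darker).
Aperture: f/2.8 → f/2.5 → f/2.2 → f/2 → f/1.8 → f/1.6 → f/1.4 → f/1.2 — 2 1/3 stops wider (brighter).
Net change so far: 1 stop brighter. Offset with the shutter speed: 1/13 → 1/15 → 1/20 → 1/25.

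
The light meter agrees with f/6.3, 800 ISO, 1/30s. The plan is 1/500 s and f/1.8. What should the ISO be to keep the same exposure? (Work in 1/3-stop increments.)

ISO 1000

Shutter speed: 1/30 → 1/40 → 1/50 → 1/60 → 1/80 → 1/100 → 1/125 → 1/160 → 1/200 → 1/250 → 1/320 → 1/400 → 1/500 — 4 stops shorter (darker).
Aperture: f/6.3 → f/5.6 → f/5 → f/4.5 → f/4 → f/3.5 → f/3.2 → f/2.8 → f/2.5 → f/2.2 → f/2 → f/1.8 — 3 2/3 stops larger aperture (brighter).
Net change so far: 1/3 stop darker. Offset with the ISO: 800 → 1000.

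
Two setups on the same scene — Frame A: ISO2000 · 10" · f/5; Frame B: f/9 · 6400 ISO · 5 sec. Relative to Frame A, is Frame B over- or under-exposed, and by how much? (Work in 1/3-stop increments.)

1 stop darker

Aperture: f/5 → f/5.6 → f/6.3 → f/7.1 → f/8 → f/9 — 1 2/3 stops narrower (darker).
Shutter speed: 10 → 8 → 6 → 5 — 1 stop faster (darker).
ISO: 2000 → 2500 → 3200 → 4000 → 5000 → 6400 — 1 2/3 stops raised (brighter).
Net: −1 2/3 −1 +1 2/3 = −1 stop.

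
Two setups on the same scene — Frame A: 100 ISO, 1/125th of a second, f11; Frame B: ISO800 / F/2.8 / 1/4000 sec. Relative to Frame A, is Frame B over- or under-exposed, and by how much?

Aperture: f/11 → f/8 → f/5.6 → f/4 → f/2.8 — 4 stops larger aperture (brighter).
Shutter speed: 1/125 → 1/250 → 1/500 → 1/1000 → 1/2000 → 1/4000 — 5 stops faster (darker).
ISO: 100 → 200 → 400 → 800 — 3 stops raised (brighter).
Net: +4 −5 +3 = +2 stops.

2 stops brighter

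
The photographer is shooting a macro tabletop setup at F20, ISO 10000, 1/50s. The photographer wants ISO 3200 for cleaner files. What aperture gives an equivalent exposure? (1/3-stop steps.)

ISO: 10000 → 8000 → 6400 → 5000 → 4000 → 3200 — 1 2/3 stops dropped (darker).
Need 1 2/3 stops brighter from the aperture: f/20 → f/18 → f/16 → f/14 → f/13 → f/11.

f/11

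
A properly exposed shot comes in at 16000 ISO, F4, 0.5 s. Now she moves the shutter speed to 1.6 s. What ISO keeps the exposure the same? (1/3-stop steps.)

Shutter speed: 0.5 → 0.6 → 0.8 → 1 → 1.3 → 1.6 — 1 2/3 stops longer (brighter).
Need 1 2/3 stops darker from the ISO: 16000 → 12800 → 10000 → 8000 → 6400 → 5000.

ISO 5000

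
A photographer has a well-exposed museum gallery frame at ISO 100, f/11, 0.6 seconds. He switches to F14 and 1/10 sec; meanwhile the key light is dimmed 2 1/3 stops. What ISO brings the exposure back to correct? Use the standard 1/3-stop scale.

Scene light: 2 1/3 stops darker.
Aperture: f/11 → f/13 → f/14 — 2/3 stop smaller aperture (darker).
Shutter speed: 0.6 → 0.5 → 0.4 → 0.3 → 1/4 → 1/5 → 1/6 → 1/8 → 1/10 — 2 2/3 stops shorter (darker).
Net so far: 5 2/3 stops darker. ISO: 100 → 125 → 160 → 200 → 250 → 320 → 400 → 500 → 640 → 800 → 1000 → 1250 → 1600 → 2000 → 2500 → 3200 → 4000 → 5000.

ISO 5000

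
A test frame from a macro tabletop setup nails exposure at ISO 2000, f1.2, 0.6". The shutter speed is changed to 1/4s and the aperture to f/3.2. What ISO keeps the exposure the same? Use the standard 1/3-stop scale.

Shutter speed: 0.6 → 0.5 → 0.4 → 0.3 → 1/4 — 1 1/3 stops faster (darker).
Aperture: f/1.2 → f/1.4 → f/1.6 → f/1.8 → f/2 → f/2.2 → f/2.5 → f/2.8 → f/3.2 — 2 2/3 stops stopped down (darker).
Net change so far: 4 stops darker. Offset with the ISO: 2000 → 2500 → 3200 → 4000 → 5000 → 6400 → 8000 → 10000 → 12800 → 16000 → 20000 → 25600 → 32000.

ISO 32000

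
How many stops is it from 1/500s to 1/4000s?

1/500 → 1/1000 → 1/2000 → 1/4000 — count the steps: 3 stops.

3 stops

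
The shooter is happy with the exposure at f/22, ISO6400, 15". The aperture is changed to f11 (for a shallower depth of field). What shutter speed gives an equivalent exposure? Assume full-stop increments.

Aperture: f/22 → f/16 → f/11 — 2 stops wider (brighter).
Need 2 stops darker from the shutter speed: 15 → 8 → 4.

4 s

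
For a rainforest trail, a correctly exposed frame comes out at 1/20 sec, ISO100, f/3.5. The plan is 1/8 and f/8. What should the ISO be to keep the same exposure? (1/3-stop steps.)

Shutter speed: 1/20 → 1/15 → 1/13 → 1/10 → 1/8 — 1 1/3 stops longer (brighter).
Aperture: f/3.5 → f/4 → f/4.5 → f/5 → f/5.6 → f/6.3 → f/7.1 → f/8 — 2 1/3 stops narrower (darker).
Net change so far: 1 stop darker. Offset with the ISO: 100 → 125 → 160 → 200.

ISO 200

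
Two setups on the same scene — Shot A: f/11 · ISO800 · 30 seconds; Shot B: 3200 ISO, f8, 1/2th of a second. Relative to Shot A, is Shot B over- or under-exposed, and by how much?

3 stops darker

Aperture: f/11 → f/8 — 1 stop wider (brighter).
Shutter speed: 30 → 15 → 8 → 4 → 2 → 1 → 1/2 — 6 stops faster (darker).
ISO: 800 → 1600 → 3200 — 2 stops higher (brighter).
Net: +1 −6 +2 = −3 stops.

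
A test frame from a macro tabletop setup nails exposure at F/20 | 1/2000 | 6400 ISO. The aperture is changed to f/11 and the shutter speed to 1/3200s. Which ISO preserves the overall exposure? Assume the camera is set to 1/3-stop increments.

Aperture: f/20 → f/18 → f/16 → f/14 → f/13 → f/11 — 1 2/3 stops wider (brighter).
Shutter speed: 1/2000 → 1/2500 → 1/3200 — 2/3 stop shorter (darker).
Net change so far: 1 stop brighter. Offset with the ISO: 6400 → 5000 → 4000 → 3200.

ISO 3200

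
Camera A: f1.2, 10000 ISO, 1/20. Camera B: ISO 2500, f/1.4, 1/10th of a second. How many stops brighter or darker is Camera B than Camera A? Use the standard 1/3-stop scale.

1 1/3 stops darker

Aperture: f/1.2 → f/1.4 — 1/3 stop narrower (darker).
Shutter speed: 1/20 → 1/15 → 1/13 → 1/10 — 1 stop longer (brighter).
ISO: 10000 → 8000 → 6400 → 5000 → 4000 → 3200 → 2500 — 2 stops lower (darker).
Net: −1/3 +1 −2 = −1 1/3 stops.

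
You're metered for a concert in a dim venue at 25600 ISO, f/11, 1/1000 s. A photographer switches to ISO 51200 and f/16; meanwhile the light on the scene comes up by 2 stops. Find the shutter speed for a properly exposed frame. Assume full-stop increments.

1/4000s

Scene light: 2 stops brighter.
ISO: 25600 → 51200 — 1 stop raised (brighter).
Aperture: f/11 → f/16 — 1 stop stopped down (darker).
Net so far: 2 stops brighter. Shutter speed: 1/1000 → 1/2000 → 1/4000.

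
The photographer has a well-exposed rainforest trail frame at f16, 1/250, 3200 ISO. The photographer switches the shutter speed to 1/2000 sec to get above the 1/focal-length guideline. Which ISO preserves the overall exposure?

ISO 25600

Shutter speed: 1/250 → 1/500 → 1/1000 → 1/2000 — 3 stops faster (darker).
Need 3 stops brighter from the ISO: 3200 → 6400 → 12800 → 25600.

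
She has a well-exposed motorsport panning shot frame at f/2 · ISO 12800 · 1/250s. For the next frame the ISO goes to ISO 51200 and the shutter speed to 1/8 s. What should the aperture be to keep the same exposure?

f/22

ISO: 12800 → 25600 → 51200 — 2 stops raised (brighter).
Shutter speed: 1/250 → 1/125 → 1/60 → 1/30 → 1/15 → 1/8 — 5 stops longer (brighter).
Net change so far: 7 stops brighter. Offset with the aperture: f/2 → f/2.8 → f/4 → f/5.6 → f/8 → f/11 → f/16 → f/22.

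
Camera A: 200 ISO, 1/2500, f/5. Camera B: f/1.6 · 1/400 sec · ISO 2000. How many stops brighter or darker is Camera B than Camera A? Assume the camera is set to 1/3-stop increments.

Aperture: f/5 → f/4.5 → f/4 → f/3.5 → f/3.2 → f/2.8 → f/2.5 → f/2.2 → f/2 → f/1.8 → f/1.6 — 3 1/3 stops opened up (brighter).
Shutter speed: 1/2500 → 1/2000 → 1/1600 → 1/1250 → 1/1000 → 1/800 → 1/640 → 1/500 → 1/400 — 2 2/3 stops longer (brighter).
ISO: 200 → 250 → 320 → 400 → 500 → 640 → 800 → 1000 → 1250 → 1600 → 2000 — 3 1/3 stops raised (brighter).
Net: +3 1/3 +2 2/3 +3 1/3 = +9 1/3 stops.

9 1/3 stops brighter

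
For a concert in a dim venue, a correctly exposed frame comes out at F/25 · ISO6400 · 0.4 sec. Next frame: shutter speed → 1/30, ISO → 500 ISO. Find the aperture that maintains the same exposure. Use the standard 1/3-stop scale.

f/2

Shutter speed: 0.4 → 0.3 → 1/4 → 1/5 → 1/6 → 1/8 → 1/10 → 1/13 → 1/15 → 1/20 → 1/25 → 1/30 — 3 2/3 stops shorter (darker).
ISO: 6400 → 5000 → 4000 → 3200 → 2500 → 2000 → 1600 → 1250 → 1000 → 800 → 640 → 500 — 3 2/3 stops dropped (darker).
Net change so far: 7 1/3 stops darker. Offset with the aperture: f/25 → f/22 → f/20 → f/18 → f/16 → f/14 → f/13 → f/11 → f/10 → f/9 → f/8 → f/7.1 → f/6.3 → f/5.6 → f/5 → f/4.5 → f/4 → f/3.5 → f/3.2 → f/2.8 → f/2.5 → f/2.2 → f/2.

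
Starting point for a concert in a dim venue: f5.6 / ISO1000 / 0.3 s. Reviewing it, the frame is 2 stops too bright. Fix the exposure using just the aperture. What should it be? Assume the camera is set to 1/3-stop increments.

f/11

Overexposed by 2 stops → need 2 stops darker.
Aperture: f/5.6 → f/6.3 → f/7.1 → f/8 → f/9 → f/10 → f/11.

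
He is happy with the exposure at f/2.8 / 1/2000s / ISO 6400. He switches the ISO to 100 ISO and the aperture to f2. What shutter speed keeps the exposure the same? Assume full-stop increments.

1/60s

ISO: 6400 → 3200 → 1600 → 800 → 400 → 200 → 100 — 6 stops dropped (darker).
Aperture: f/2.8 → f/2 — 1 stop wider (brighter).
Net change so far: 5 stops darker. Offset with the shutter speed: 1/2000 → 1/1000 → 1/500 → 1/250 → 1/125 → 1/60.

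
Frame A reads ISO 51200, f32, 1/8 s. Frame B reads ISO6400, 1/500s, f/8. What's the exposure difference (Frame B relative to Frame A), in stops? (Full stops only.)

Aperture: f/32 → f/22 → f/16 → f/11 → f/8 — 4 stops opened up (brighter).
Shutter speed: 1/8 → 1/15 → 1/30 → 1/60 → 1/125 → 1/250 → 1/500 — 6 stops faster (darker).
ISO: 51200 → 25600 → 12800 → 6400 — 3 stops dropped (darker).
Net: +4 −6 −3 = −5 stops.

5 stops darker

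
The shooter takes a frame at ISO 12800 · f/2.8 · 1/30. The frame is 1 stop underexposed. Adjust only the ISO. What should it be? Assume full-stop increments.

Underexposed by 1 stop → need 1 stop brighter.
ISO: 12800 → 25600.

ISO 25600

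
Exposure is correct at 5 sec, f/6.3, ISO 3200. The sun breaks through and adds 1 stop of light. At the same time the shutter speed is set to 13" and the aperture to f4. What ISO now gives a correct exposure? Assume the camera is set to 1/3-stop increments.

ISO 250

Scene light: 1 stop brighter.
Shutter speed: 5 → 6 → 8 → 10 → 13 — 1 1/3 stops longer (brighter).
Aperture: f/6.3 → f/5.6 → f/5 → f/4.5 → f/4 — 1 1/3 stops wider (brighter).
Net so far: 3 2/3 stops brighter. ISO: 3200 → 2500 → 2000 → 1600 → 1250 → 1000 → 800 → 640 → 500 → 400 → 320 → 250.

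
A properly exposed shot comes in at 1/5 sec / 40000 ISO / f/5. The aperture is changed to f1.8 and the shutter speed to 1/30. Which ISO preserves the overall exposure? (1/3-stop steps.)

Aperture: f/5 → f/4.5 → f/4 → f/3.5 → f/3.2 → f/2.8 → f/2.5 → f/2.2 → f/2 → f/1.8 — 3 stops opened up (brighter).
Shutter speed: 1/5 → 1/6 → 1/8 → 1/10 → 1/13 → 1/15 → 1/20 → 1/25 → 1/30 — 2 2/3 stops faster (darker).
Net change so far: 1/3 stop brighter. Offset with the ISO: 40000 → 32000.

ISO 32000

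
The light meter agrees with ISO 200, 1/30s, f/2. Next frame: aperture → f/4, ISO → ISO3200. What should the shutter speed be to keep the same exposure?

Aperture: f/2 → f/2.8 → f/4 — 2 stops stopped down (darker).
ISO: 200 → 400 → 800 → 1600 → 3200 — 4 stops raised (brighter).
Net change so far: 2 stops brighter. Offset with the shutter speed: 1/30 → 1/60 → 1/125.

1/125s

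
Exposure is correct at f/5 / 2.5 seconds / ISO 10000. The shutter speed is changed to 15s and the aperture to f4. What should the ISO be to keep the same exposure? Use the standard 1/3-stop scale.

Shutter speed: 2.5 → 3.2 → 4 → 5 → 6 → 8 → 10 → 13 → 15 — 2 2/3 stops slower (brighter).
Aperture: f/5 → f/4.5 → f/4 — 2/3 stop larger aperture (brighter).
Net change so far: 3 1/3 stops brighter. Offset with the ISO: 10000 → 8000 → 6400 → 5000 → 4000 → 3200 → 2500 → 2000 → 1600 → 1250 → 1000.

ISO 1000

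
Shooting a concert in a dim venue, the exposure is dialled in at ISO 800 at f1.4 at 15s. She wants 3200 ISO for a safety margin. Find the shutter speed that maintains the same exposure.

ISO: 800 → 1600 → 3200 — 2 stops raised (brighter).
Need 2 stops darker from the shutter speed: 15 → 8 → 4.

4 s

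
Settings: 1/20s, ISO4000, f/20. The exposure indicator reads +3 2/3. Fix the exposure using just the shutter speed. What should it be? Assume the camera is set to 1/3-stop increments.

Overexposed by 3 2/3 stops → need 3 2/3 stops darker.
Shutter speed: 1/20 → 1/25 → 1/30 → 1/40 → 1/50 → 1/60 → 1/80 → 1/100 → 1/125 → 1/160 → 1/200 → 1/250.

1/250s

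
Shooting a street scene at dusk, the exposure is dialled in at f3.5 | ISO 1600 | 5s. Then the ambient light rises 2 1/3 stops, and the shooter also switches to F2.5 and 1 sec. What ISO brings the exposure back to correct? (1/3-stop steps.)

Scene light: 2 1/3 stops brighter.
Aperture: f/3.5 → f/3.2 → f/2.8 → f/2.5 — 1 stop wider (brighter).
Shutter speed: 5 → 4 → 3.2 → 2.5 → 2 → 1.6 → 1.3 → 1 — 2 1/3 stops shorter (darker).
Net so far: 1 stop brighter. ISO: 1600 → 1250 → 1000 → 800.

ISO 800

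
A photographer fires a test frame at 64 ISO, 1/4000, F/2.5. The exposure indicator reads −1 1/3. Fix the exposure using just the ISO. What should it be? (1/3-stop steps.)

Underexposed by 1 1/3 stops → need 1 1/3 stops brighter.
ISO: 64 → 80 → 100 → 125 → 160.

ISO 160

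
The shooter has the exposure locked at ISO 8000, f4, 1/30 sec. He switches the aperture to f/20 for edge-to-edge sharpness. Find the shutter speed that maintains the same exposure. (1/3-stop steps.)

0.8 s

Aperture: f/4 → f/4.5 → f/5 → f/5.6 → f/6.3 → f/7.1 → f/8 → f/9 → f/10 → f/11 → f/13 → f/14 → f/16 → f/18 → f/20 — 4 2/3 stops smaller aperture (darker).
Need 4 2/3 stops brighter from the shutter speed: 1/30 → 1/25 → 1/20 → 1/15 → 1/13 → 1/10 → 1/8 → 1/6 → 1/5 → 1/4 → 0.3 → 0.4 → 0.5 → 0.6 → 0.8.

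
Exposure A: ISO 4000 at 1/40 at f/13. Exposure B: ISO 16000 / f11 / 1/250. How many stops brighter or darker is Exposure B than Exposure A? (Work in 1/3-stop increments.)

1/3 stop darker

Aperture: f/13 → f/11 — 1/3 stop opened up (brighter).
Shutter speed: 1/40 → 1/50 → 1/60 → 1/80 → 1/100 → 1/125 → 1/160 → 1/200 → 1/250 — 2 2/3 stops faster (darker).
ISO: 4000 → 5000 → 6400 → 8000 → 10000 → 12800 → 16000 — 2 stops higher (brighter).
Net: +1/3 −2 2/3 +2 = −1/3 stops.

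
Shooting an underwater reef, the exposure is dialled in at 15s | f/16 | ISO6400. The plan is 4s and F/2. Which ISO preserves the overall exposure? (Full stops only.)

ISO 400

Shutter speed: 15 → 8 → 4 — 2 stops shorter (darker).
Aperture: f/16 → f/11 → f/8 → f/5.6 → f/4 → f/2.8 → f/2 — 6 stops opened up (brighter).
Net change so far: 4 stops brighter. Offset with the ISO: 6400 → 3200 → 1600 → 800 → 400.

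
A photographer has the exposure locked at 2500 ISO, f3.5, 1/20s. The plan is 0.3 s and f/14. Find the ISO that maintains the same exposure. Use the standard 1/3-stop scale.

ISO 6400

Shutter speed: 1/20 → 1/15 → 1/13 → 1/10 → 1/8 → 1/6 → 1/5 → 1/4 → 0.3 — 2 2/3 stops longer (brighter).
Aperture: f/3.5 → f/4 → f/4.5 → f/5 → f/5.6 → f/6.3 → f/7.1 → f/8 → f/9 → f/10 → f/11 → f/13 → f/14 — 4 stops stopped down (darker).
Net change so far: 1 1/3 stops darker. Offset with the ISO: 2500 → 3200 → 4000 → 5000 → 6400.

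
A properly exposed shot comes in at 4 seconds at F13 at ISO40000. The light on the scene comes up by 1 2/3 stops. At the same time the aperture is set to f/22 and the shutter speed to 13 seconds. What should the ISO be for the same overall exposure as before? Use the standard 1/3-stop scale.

ISO 12800

Scene light: 1 2/3 stops brighter.
Aperture: f/13 → f/14 → f/16 → f/18 → f/20 → f/22 — 1 2/3 stops narrower (darker).
Shutter speed: 4 → 5 → 6 → 8 → 10 → 13 — 1 2/3 stops longer (brighter).
Net so far: 1 2/3 stops brighter. ISO: 40000 → 32000 → 25600 → 20000 → 16000 → 12800.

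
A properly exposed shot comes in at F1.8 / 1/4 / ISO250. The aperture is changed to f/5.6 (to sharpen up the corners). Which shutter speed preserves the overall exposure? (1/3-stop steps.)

Aperture: f/1.8 → f/2 → f/2.2 → f/2.5 → f/2.8 → f/3.2 → f/3.5 → f/4 → f/4.5 → f/5 → f/5.6 — 3 1/3 stops stopped down (darker).
Need 3 1/3 stops brighter from the shutter speed: 1/4 → 0.3 → 0.4 → 0.5 → 0.6 → 0.8 → 1 → 1.3 → 1.6 → 2 → 2.5.

2.5 s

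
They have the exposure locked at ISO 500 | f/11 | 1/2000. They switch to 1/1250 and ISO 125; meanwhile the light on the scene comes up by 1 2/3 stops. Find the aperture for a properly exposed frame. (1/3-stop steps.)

f/13

Scene light: 1 2/3 stops brighter.
Shutter speed: 1/2000 → 1/1600 → 1/1250 — 2/3 stop longer (brighter).
ISO: 500 → 400 → 320 → 250 → 200 → 160 → 125 — 2 stops lower (darker).
Net so far: 1/3 stop brighter. Aperture: f/11 → f/13.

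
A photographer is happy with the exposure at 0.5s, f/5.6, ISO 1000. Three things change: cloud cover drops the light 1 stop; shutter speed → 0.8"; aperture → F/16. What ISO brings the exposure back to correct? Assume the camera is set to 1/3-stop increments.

ISO 10000

Scene light: 1 stop darker.
Shutter speed: 0.5 → 0.6 → 0.8 — 2/3 stop slower (brighter).
Aperture: f/5.6 → f/6.3 → f/7.1 → f/8 → f/9 → f/10 → f/11 → f/13 → f/14 → f/16 — 3 stops smaller aperture (darker).
Net so far: 3 1/3 stops darker. ISO: 1000 → 1250 → 1600 → 2000 → 2500 → 3200 → 4000 → 5000 → 6400 → 8000 → 10000.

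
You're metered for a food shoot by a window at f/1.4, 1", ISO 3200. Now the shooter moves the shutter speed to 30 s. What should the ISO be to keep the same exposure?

Shutter speed: 1 → 2 → 4 → 8 → 15 → 30 — 5 stops slower (brighter).
Need 5 stops darker from the ISO: 3200 → 1600 → 800 → 400 → 200 → 100.

ISO 100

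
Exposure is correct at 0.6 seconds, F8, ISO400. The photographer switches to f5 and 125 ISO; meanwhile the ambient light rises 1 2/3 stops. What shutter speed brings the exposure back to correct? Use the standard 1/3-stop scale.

1/4s

Scene light: 1 2/3 stops brighter.
Aperture: f/8 → f/7.1 → f/6.3 → f/5.6 → f/5 — 1 1/3 stops larger aperture (brighter).
ISO: 400 → 320 → 250 → 200 → 160 → 125 — 1 2/3 stops lower (darker).
Net so far: 1 1/3 stops brighter. Shutter speed: 0.6 → 0.5 → 0.4 → 0.3 → 1/4.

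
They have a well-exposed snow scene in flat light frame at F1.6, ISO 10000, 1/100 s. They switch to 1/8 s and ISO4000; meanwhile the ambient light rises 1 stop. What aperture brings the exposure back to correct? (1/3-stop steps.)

f/5

Scene light: 1 stop brighter.
Shutter speed: 1/100 → 1/80 → 1/60 → 1/50 → 1/40 → 1/30 → 1/25 → 1/20 → 1/15 → 1/13 → 1/10 → 1/8 — 3 2/3 stops slower (brighter).
ISO: 10000 → 8000 → 6400 → 5000 → 4000 — 1 1/3 stops dropped (darker).
Net so far: 3 1/3 stops brighter. Aperture: f/1.6 → f/1.8 → f/2 → f/2.2 → f/2.5 → f/2.8 → f/3.2 → f/3.5 → f/4 → f/4.5 → f/5.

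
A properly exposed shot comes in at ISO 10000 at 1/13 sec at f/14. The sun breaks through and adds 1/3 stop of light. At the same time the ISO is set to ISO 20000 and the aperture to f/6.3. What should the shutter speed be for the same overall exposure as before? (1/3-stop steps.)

1/160s

Scene light: 1/3 stop brighter.
ISO: 10000 → 12800 → 16000 → 20000 — 1 stop raised (brighter).
Aperture: f/14 → f/13 → f/11 → f/10 → f/9 → f/8 → f/7.1 → f/6.3 — 2 1/3 stops wider (brighter).
Net so far: 3 2/3 stops brighter. Shutter speed: 1/13 → 1/15 → 1/20 → 1/25 → 1/30 → 1/40 → 1/50 → 1/60 → 1/80 → 1/100 → 1/125 → 1/160.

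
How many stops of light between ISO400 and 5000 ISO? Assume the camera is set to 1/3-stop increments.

400 → 500 → 640 → 800 → 1000 → 1250 → 1600 → 2000 → 2500 → 3200 → 4000 → 5000 — count the steps: 11 third-stops = 3 2/3 stops.

3 2/3 stops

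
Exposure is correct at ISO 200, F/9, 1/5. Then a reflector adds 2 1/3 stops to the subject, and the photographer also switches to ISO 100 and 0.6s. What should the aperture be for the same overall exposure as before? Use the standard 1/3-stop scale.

Scene light: 2 1/3 stops brighter.
ISO: 200 → 160 → 125 → 100 — 1 stop lower (darker).
Shutter speed: 1/5 → 1/4 → 0.3 → 0.4 → 0.5 → 0.6 — 1 2/3 stops slower (brighter).
Net so far: 3 stops brighter. Aperture: f/9 → f/10 → f/11 → f/13 → f/14 → f/16 → f/18 → f/20 → f/22 → f/25.

f/25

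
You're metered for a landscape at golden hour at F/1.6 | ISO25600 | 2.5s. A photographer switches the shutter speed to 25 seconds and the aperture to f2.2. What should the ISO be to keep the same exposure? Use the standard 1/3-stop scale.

ISO 5000

Shutter speed: 2.5 → 3.2 → 4 → 5 → 6 → 8 → 10 → 13 → 15 → 20 → 25 — 3 1/3 stops slower (brighter).
Aperture: f/1.6 → f/1.8 → f/2 → f/2.2 — 1 stop narrower (darker).
Net change so far: 2 1/3 stops brighter. Offset with the ISO: 25600 → 20000 → 16000 → 12800 → 10000 → 8000 → 6400 → 5000.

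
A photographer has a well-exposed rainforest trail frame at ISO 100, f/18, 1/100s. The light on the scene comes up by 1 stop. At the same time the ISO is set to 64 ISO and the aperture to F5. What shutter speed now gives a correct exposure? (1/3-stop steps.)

Scene light: 1 stop brighter.
ISO: 100 → 80 → 64 — 2/3 stop lower (darker).
Aperture: f/18 → f/16 → f/14 → f/13 → f/11 → f/10 → f/9 → f/8 → f/7.1 → f/6.3 → f/5.6 → f/5 — 3 2/3 stops wider (brighter).
Net so far: 4 stops brighter. Shutter speed: 1/100 → 1/125 → 1/160 → 1/200 → 1/250 → 1/320 → 1/400 → 1/500 → 1/640 → 1/800 → 1/1000 → 1/1250 → 1/1600.

1/1600s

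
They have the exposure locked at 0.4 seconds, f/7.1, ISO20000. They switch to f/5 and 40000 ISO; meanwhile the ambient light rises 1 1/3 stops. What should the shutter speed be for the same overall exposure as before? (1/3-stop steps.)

Scene light: 1 1/3 stops brighter.
Aperture: f/7.1 → f/6.3 → f/5.6 → f/5 — 1 stop wider (brighter).
ISO: 20000 → 25600 → 32000 → 40000 — 1 stop higher (brighter).
Net so far: 3 1/3 stops brighter. Shutter speed: 0.4 → 0.3 → 1/4 → 1/5 → 1/6 → 1/8 → 1/10 → 1/13 → 1/15 → 1/20 → 1/25.

1/25s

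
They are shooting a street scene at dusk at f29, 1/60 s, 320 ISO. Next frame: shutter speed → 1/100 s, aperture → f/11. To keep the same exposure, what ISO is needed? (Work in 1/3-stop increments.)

ISO 80

Shutter speed: 1/60 → 1/80 → 1/100 — 2/3 stop shorter (darker).
Aperture: f/29 → f/25 → f/22 → f/20 → f/18 → f/16 → f/14 → f/13 → f/11 — 2 2/3 stops larger aperture (brighter).
Net change so far: 2 stops brighter. Offset with the ISO: 320 → 250 → 200 → 160 → 125 → 100 → 80.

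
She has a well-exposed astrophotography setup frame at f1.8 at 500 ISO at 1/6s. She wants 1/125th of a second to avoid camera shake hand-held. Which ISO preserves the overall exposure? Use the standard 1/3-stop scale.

ISO 10000

Shutter speed: 1/6 → 1/8 → 1/10 → 1/13 → 1/15 → 1/20 → 1/25 → 1/30 → 1/40 → 1/50 → 1/60 → 1/80 → 1/100 → 1/125 — 4 1/3 stops shorter (darker).
Need 4 1/3 stops brighter from the ISO: 500 → 640 → 800 → 1000 → 1250 → 1600 → 2000 → 2500 → 3200 → 4000 → 5000 → 6400 → 8000 → 10000.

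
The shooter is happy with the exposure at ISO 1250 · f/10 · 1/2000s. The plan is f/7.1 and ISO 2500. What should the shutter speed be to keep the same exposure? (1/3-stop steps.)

1/8000s

Aperture: f/10 → f/9 → f/8 → f/7.1 — 1 stop opened up (brighter).
ISO: 1250 → 1600 → 2000 → 2500 — 1 stop raised (brighter).
Net change so far: 2 stops brighter. Offset with the shutter speed: 1/2000 → 1/2500 → 1/3200 → 1/4000 → 1/5000 → 1/6400 → 1/8000.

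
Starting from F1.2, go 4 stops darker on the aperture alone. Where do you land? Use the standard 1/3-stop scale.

Aperture: f/1.2 → f/1.4 → f/1.6 → f/1.8 → f/2 → f/2.2 → f/2.5 → f/2.8 → f/3.2 → f/3.5 → f/4 → f/4.5 → f/5 — 4 stops stopped down (darker).

f/5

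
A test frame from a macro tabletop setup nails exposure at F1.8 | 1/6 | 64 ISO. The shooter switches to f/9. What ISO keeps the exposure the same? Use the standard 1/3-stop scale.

ISO 1600

Aperture: f/1.8 → f/2 → f/2.2 → f/2.5 → f/2.8 → f/3.2 → f/3.5 → f/4 → f/4.5 → f/5 → f/5.6 → f/6.3 → f/7.1 → f/8 → f/9 — 4 2/3 stops smaller aperture (darker).
Need 4 2/3 stops brighter from the ISO: 64 → 80 → 100 → 125 → 160 → 200 → 250 → 320 → 400 → 500 → 640 → 800 → 1000 → 1250 → 1600.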